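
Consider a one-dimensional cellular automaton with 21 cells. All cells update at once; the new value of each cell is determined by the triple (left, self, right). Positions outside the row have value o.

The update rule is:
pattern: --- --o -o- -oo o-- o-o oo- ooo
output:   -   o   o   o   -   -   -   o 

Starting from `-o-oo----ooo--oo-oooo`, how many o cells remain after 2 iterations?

-o-o----ooo--oo--oooo
-o-o---ooo--oo--ooooo
count of o: 12

12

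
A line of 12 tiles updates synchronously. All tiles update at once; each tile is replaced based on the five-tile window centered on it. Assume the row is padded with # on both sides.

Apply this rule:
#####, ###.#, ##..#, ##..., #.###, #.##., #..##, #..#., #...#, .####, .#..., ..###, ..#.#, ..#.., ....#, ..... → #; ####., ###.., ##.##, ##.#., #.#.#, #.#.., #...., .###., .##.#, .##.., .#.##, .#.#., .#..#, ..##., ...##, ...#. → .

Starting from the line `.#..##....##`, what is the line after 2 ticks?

##.#.##...##

...#..#.#.##
##.#.##...##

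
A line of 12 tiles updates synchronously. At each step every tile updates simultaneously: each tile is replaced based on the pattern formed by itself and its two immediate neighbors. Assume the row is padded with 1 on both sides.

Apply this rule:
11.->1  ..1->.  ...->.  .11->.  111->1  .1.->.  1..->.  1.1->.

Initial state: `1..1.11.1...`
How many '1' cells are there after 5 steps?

1

1.....1.....
1...........
1...........  (fixed point — unchanged through step 5)
count of 1: 1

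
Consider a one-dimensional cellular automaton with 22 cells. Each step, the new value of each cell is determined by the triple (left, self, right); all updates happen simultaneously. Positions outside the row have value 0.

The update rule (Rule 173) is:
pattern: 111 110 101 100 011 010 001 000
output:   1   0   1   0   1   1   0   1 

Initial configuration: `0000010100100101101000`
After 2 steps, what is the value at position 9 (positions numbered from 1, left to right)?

0

1111011100100111011011
1110111000100110110110
position 9 holds 0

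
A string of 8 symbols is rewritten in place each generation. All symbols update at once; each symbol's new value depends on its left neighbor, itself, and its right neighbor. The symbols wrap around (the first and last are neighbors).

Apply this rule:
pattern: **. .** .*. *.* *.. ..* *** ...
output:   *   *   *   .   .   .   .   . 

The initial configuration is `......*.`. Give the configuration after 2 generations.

......*.

......*.  (fixed point — unchanged through generation 2)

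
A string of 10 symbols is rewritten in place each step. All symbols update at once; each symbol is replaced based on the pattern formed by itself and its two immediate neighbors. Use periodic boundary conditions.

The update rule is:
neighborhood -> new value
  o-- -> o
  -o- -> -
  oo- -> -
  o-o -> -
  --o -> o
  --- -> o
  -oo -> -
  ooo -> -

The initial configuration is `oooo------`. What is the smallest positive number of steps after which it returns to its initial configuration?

----oooooo
oooo------

2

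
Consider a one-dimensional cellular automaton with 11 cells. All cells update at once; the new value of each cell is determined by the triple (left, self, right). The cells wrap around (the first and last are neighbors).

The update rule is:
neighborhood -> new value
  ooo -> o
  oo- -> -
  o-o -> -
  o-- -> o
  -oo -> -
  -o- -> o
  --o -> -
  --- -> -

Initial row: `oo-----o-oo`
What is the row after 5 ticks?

o-----o----

o-o----o--o
--oo---oo--
----o----o-
----oo---oo
o-----o----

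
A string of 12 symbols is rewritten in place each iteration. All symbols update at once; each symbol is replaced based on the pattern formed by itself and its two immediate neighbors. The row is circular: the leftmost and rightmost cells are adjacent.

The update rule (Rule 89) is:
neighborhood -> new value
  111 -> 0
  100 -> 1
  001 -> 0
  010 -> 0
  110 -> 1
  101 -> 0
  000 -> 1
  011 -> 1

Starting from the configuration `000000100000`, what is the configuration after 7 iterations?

101111000010

111110011111
000011010000
111011001111
001011101000
100010100111
111000010100
101111000010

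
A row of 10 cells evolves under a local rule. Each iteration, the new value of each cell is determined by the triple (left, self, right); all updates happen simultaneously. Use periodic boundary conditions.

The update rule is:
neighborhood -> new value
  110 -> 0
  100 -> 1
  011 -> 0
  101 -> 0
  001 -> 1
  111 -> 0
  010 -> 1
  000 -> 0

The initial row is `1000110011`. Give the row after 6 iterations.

0101001100
1101110010
0000001110
0000010001
1000111011
0101000000

0101000000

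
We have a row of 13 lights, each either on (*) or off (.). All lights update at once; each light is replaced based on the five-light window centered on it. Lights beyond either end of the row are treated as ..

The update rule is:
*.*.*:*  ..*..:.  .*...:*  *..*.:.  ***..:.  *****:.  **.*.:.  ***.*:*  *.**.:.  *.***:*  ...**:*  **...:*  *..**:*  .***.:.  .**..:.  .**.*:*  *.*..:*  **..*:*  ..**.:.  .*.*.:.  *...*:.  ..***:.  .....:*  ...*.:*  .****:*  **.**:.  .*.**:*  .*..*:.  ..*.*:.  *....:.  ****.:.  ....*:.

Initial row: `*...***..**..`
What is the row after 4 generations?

.*.*...**..*.
*..**.*..*..*
..*.*.*......
.*..*.**.****

.*..*.**.****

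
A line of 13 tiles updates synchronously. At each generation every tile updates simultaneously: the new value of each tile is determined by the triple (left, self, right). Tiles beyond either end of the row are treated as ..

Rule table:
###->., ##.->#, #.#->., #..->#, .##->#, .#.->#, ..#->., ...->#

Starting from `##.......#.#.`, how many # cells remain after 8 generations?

8

########.#.##
#......#.#.##
######.#.#.##
#....#.#.#.##
####.#.#.#.##
#..#.#.#.#.##
##.#.#.#.#.##
##.#.#.#.#.##
count of #: 8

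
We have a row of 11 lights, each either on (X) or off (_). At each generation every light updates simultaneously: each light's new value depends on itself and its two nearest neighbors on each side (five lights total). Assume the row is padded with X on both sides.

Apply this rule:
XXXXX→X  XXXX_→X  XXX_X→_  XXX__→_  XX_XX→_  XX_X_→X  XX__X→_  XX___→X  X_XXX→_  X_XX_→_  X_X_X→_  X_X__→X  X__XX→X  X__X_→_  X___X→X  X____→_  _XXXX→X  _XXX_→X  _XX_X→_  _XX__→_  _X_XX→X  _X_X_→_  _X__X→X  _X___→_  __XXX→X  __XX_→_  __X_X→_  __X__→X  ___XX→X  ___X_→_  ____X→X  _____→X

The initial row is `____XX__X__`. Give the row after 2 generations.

generation 1: X_XX____XXX
generation 2: ____X_XXXXX

____X_XXXXX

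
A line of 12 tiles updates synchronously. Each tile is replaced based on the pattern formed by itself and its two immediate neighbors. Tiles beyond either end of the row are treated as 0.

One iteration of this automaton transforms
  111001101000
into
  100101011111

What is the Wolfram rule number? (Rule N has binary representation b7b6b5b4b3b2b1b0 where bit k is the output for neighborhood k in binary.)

61

position 1: 111 → 0  (bit 7 = 0)
position 2: 110 → 0  (bit 6 = 0)
position 7: 101 → 1  (bit 5 = 1)
position 3: 100 → 1  (bit 4 = 1)
position 0: 011 → 1  (bit 3 = 1)
position 8: 010 → 1  (bit 2 = 1)
position 4: 001 → 0  (bit 1 = 0)
position 10: 000 → 1  (bit 0 = 1)
bits b7..b0 = 00111101 = 61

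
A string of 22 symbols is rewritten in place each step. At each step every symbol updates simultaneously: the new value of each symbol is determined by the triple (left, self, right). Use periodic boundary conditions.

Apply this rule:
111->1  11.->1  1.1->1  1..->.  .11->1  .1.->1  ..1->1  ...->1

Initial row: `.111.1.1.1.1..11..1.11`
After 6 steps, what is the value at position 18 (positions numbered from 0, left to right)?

step 1: 111111111111.111.11111
step 2: 1111111111111111111111
step 3: 1111111111111111111111  (fixed point — unchanged through step 6)
position 18 holds 1

1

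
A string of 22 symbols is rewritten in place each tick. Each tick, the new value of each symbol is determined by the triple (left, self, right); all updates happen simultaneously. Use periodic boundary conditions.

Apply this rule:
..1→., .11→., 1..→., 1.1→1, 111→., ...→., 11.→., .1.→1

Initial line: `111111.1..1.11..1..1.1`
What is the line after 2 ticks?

tick 1: ......11..11....1..11.
tick 2: ................1.....

................1.....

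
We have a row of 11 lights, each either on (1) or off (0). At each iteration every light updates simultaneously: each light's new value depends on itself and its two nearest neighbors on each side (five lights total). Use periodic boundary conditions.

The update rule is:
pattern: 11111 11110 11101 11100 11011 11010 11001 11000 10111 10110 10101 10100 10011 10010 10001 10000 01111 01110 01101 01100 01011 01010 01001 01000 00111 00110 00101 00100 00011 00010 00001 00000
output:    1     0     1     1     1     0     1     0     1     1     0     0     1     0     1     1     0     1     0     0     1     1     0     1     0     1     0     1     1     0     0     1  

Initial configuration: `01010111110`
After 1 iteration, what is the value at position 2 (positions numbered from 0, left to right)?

1

00101101011
position 2 holds 1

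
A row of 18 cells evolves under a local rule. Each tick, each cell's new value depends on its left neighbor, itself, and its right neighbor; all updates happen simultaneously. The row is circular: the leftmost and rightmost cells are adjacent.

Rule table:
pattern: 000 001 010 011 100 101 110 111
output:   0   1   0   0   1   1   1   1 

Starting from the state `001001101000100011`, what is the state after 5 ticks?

110110110101010101
111011011010101010
011101101101010101
101110110110101010
010111011011010101

010111011011010101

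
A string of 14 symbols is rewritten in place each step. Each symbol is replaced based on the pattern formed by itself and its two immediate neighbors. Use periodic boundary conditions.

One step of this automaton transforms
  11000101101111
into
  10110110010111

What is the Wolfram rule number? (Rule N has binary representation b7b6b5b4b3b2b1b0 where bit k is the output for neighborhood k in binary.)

181

position 0: 111 → 1  (bit 7 = 1)
position 1: 110 → 0  (bit 6 = 0)
position 6: 101 → 1  (bit 5 = 1)
position 2: 100 → 1  (bit 4 = 1)
position 7: 011 → 0  (bit 3 = 0)
position 5: 010 → 1  (bit 2 = 1)
position 4: 001 → 0  (bit 1 = 0)
position 3: 000 → 1  (bit 0 = 1)
bits b7..b0 = 10110101 = 181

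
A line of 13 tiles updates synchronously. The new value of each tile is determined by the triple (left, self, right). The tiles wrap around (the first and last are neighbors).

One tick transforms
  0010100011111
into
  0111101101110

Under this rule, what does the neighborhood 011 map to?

0

At position 8 the neighborhood is 011; the next row has 0 there.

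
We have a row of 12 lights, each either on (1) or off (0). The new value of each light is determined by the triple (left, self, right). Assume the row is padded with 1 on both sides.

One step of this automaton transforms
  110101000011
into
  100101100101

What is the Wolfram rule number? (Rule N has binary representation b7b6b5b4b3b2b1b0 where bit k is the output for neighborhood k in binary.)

150

position 0: 111 → 1  (bit 7 = 1)
position 1: 110 → 0  (bit 6 = 0)
position 2: 101 → 0  (bit 5 = 0)
position 6: 100 → 1  (bit 4 = 1)
position 10: 011 → 0  (bit 3 = 0)
position 3: 010 → 1  (bit 2 = 1)
position 9: 001 → 1  (bit 1 = 1)
position 7: 000 → 0  (bit 0 = 0)
bits b7..b0 = 10010110 = 150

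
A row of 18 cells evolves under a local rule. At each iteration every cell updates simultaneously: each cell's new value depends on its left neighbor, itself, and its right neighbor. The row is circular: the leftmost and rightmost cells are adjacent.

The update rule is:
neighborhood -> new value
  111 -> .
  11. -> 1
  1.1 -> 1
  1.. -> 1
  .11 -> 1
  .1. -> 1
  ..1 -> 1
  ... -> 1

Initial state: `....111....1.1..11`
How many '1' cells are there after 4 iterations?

11111.111111111111
....111...........
11111.111111111111  (repeats iteration 1; period 2)
iteration 4: ....111...........
count of 1: 3

3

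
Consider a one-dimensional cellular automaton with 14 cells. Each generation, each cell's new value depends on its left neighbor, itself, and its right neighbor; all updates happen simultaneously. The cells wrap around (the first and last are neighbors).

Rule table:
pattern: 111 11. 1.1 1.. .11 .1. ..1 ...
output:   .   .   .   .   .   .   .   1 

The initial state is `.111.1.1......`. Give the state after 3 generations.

.........11111
.1111111......
.........11111

.........11111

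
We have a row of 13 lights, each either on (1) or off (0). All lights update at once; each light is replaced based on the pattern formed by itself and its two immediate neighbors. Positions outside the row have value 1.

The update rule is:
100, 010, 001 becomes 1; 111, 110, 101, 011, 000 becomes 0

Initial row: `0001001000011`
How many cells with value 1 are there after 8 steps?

4

1011111100100
0000000011111
1000000100000
0100001110001
0110010001010
0001111011010
1010000000010
0011000000110
count of 1: 4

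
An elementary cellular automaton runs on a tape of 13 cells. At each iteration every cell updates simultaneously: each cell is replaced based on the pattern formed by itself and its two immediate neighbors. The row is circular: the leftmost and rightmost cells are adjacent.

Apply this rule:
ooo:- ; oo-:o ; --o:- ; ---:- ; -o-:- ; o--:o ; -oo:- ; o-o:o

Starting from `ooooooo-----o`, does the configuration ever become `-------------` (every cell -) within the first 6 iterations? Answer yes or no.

iteration 1: ------oo-----
iteration 2: -------oo----
iteration 3: --------oo---
iteration 4: ---------oo--
iteration 5: ----------oo-
iteration 6: -----------oo
iteration 6 is -----------oo, still not uniform -

no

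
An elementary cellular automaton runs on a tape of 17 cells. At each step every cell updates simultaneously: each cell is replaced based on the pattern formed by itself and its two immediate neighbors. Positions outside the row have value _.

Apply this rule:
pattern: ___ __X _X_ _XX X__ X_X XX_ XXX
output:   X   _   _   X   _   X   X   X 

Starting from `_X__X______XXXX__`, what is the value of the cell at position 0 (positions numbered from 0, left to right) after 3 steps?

X

______XXXX_XXXX_X
XXXXX_XXXXXXXXXX_
XXXXXXXXXXXXXXXX_
position 0 holds X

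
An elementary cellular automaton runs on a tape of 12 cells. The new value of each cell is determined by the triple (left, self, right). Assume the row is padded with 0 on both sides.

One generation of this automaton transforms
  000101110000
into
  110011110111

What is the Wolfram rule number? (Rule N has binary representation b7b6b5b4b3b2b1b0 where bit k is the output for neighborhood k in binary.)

233

position 6: 111 → 1  (bit 7 = 1)
position 7: 110 → 1  (bit 6 = 1)
position 4: 101 → 1  (bit 5 = 1)
position 8: 100 → 0  (bit 4 = 0)
position 5: 011 → 1  (bit 3 = 1)
position 3: 010 → 0  (bit 2 = 0)
position 2: 001 → 0  (bit 1 = 0)
position 0: 000 → 1  (bit 0 = 1)
bits b7..b0 = 11101001 = 233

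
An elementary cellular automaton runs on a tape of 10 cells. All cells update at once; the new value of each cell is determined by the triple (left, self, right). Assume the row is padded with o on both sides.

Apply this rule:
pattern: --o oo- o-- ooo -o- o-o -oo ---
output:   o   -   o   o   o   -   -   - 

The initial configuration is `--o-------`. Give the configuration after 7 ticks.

oooo-----o
ooo-o---o-
oo--oo-oo-
o-oo------
----o----o
o--ooo--o-
-oo-o-ooo-

-oo-o-ooo-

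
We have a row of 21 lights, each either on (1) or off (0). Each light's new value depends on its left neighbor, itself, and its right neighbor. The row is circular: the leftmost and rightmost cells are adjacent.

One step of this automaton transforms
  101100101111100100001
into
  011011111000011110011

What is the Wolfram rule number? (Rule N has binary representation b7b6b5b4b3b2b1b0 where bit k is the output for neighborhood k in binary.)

position 9: 111 → 0  (bit 7 = 0)
position 0: 110 → 0  (bit 6 = 0)
position 1: 101 → 1  (bit 5 = 1)
position 4: 100 → 1  (bit 4 = 1)
position 2: 011 → 1  (bit 3 = 1)
position 6: 010 → 1  (bit 2 = 1)
position 5: 001 → 1  (bit 1 = 1)
position 17: 000 → 0  (bit 0 = 0)
bits b7..b0 = 00111110 = 62

62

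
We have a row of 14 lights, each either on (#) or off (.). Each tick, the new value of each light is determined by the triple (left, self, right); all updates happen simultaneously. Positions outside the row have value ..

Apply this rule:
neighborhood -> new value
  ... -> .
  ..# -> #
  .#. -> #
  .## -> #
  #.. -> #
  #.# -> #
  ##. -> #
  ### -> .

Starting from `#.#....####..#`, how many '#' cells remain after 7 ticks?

8

####..##..####
#..########..#
####......####
#..##....##..#
######..######
#....####....#
##..##..##..##
count of #: 8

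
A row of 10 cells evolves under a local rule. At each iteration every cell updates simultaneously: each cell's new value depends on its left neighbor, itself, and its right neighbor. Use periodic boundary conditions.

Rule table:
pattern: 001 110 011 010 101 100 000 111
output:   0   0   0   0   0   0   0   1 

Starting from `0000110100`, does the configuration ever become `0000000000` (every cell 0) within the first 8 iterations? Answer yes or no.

yes

0000000000
all cells are 0 at iteration 1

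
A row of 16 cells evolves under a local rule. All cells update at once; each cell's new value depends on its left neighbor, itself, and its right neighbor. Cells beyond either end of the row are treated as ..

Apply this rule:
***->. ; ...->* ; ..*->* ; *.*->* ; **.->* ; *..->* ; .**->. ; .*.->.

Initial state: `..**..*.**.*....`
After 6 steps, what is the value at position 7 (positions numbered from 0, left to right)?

*

step 1: **.***.*.**.****
step 2: .**..**.*.**...*
step 3: *.***.**.*.****.
step 4: .*..**.**.*...**
step 5: *.**.**.**.***.*
step 6: .*.**.**.**..**.
position 7 holds *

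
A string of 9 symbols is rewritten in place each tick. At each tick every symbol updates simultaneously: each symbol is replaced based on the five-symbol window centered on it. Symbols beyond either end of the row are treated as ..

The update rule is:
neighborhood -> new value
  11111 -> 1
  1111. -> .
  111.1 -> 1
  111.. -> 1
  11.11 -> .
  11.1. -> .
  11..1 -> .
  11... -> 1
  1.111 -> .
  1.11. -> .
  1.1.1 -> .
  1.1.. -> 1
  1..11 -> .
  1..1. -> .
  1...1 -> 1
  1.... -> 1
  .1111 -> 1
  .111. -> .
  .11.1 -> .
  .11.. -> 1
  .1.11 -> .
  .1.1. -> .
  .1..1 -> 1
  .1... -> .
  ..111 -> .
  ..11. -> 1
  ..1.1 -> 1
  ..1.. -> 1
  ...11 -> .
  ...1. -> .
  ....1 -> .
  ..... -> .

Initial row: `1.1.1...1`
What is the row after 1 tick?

1...1.1.1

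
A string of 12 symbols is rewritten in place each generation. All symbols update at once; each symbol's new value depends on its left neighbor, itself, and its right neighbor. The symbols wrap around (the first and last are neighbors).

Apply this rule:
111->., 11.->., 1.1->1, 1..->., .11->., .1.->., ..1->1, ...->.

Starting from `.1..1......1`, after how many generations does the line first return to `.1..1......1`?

12

1..1......1.
..1......1.1
.1......1.1.
1......1.1..
......1.1..1
.....1.1..1.
....1.1..1..
...1.1..1...
..1.1..1....
.1.1..1.....
1.1..1......
.1..1......1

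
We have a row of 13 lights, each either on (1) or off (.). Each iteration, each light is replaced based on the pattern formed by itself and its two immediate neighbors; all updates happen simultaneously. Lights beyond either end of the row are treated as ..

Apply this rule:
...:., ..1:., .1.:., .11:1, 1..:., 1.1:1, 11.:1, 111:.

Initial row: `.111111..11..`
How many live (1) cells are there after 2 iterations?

2

iteration 1: .1....1..11..
iteration 2: .........11..
count of 1: 2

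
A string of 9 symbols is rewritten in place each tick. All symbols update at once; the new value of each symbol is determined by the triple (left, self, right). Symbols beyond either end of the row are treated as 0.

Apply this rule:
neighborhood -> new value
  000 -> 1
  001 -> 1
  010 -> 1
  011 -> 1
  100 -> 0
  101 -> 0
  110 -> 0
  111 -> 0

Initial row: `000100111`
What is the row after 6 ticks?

101010000

111101100
100001001
101111011
101000010
101011110
101010000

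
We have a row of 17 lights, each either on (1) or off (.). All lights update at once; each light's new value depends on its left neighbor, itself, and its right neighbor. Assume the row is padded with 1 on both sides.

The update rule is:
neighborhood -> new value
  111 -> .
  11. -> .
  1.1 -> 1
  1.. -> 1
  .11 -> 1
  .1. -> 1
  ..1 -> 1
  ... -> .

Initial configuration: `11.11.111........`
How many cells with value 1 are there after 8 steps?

11

..11.11..1......1
111.11.1111....11
...11.11...1..11.
1.11.11.1.11111.1
.11.11.1111....11
11.11.11...1..11.
..11.11.1.11111.1
111.11.1111....11
count of 1: 11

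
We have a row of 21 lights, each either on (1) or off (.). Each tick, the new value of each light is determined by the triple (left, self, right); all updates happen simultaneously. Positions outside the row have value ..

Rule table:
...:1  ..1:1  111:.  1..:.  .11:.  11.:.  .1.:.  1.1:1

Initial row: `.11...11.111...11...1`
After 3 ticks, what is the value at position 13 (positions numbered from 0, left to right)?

tick 1: 1...11..1....11...11.
tick 2: ..11...1..111...11...
tick 3: 11...11..1....11...11
position 13 holds .

.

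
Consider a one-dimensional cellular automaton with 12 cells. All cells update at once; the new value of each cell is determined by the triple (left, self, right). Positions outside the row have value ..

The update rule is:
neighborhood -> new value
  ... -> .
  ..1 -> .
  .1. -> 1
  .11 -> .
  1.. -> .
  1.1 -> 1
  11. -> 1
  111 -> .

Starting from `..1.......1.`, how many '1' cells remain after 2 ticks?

2

..1.......1.  (fixed point — unchanged through tick 2)
count of 1: 2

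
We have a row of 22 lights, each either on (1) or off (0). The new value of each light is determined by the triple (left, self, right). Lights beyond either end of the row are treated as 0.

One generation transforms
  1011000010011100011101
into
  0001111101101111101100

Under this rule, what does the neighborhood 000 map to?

1

At position 5 the neighborhood is 000; the next row has 1 there.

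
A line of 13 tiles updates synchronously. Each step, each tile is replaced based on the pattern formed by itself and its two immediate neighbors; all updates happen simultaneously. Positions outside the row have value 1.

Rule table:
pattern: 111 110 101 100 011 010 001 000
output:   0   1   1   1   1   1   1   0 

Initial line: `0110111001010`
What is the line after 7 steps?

step 1: 1111101111111
step 2: 0000111000000
step 3: 1001101100001
step 4: 1111111110011
step 5: 0000000011110
step 6: 1000000110011
step 7: 1100001111110

1100001111110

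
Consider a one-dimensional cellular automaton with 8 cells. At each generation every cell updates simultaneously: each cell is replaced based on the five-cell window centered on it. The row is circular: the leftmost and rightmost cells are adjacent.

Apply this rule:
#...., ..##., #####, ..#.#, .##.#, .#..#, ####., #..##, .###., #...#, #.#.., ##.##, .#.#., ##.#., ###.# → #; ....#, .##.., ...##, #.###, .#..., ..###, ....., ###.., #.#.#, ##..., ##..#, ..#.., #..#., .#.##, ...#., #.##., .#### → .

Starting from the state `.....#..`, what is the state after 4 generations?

.......#
.#......
...#....
.....#..

.....#..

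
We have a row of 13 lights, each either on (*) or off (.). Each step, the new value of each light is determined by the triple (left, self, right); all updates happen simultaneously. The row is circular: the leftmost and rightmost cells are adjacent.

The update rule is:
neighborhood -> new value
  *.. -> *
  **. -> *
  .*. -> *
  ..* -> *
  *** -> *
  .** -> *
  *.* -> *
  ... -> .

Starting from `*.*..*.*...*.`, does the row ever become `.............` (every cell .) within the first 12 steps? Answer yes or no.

*********.***
*************
*************  (fixed point — unchanged through step 12)
step 12 is *************, still not uniform .

no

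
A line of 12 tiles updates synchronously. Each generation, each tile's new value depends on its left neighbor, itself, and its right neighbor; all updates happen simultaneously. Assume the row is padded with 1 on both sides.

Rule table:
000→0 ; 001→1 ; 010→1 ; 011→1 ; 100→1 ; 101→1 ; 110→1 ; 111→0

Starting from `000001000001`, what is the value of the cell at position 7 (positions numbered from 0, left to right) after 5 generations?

generation 1: 100011100011
generation 2: 110110110110
generation 3: 011111111111
generation 4: 110000000000
generation 5: 011000000001
position 7 holds 0

0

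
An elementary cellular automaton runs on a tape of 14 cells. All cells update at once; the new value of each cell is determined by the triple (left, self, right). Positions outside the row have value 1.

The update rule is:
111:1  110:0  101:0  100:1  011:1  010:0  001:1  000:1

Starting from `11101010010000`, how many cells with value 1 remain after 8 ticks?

11000001101111
10111111001111
00111110111111
11111100111111
11111011111111
11110011111111
11101111111111
11001111111111
count of 1: 12

12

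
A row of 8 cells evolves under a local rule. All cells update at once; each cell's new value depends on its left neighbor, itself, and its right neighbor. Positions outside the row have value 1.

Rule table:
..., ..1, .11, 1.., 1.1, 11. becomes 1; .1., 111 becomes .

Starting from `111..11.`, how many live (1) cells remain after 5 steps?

..111111
111.....
..111111  (repeats step 1; period 2)
step 5: ..111111
count of 1: 6

6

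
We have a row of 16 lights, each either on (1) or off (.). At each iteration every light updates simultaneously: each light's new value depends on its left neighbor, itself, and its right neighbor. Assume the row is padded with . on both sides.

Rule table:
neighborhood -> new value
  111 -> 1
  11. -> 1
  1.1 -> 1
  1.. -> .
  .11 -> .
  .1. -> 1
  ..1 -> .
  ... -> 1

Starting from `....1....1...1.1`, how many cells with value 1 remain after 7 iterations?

111.1.11.1.1.111
.11111.111111.11
..11111.111111.1
1..11111.1111111
1...11111.111111
1.1..11111.11111
111...11111.1111
count of 1: 12

12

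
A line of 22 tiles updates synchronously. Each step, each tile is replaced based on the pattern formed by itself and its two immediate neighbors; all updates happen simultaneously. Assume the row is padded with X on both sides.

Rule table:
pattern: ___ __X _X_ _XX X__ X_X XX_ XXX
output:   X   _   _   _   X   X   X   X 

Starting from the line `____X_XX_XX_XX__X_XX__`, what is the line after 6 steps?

XXXXXXXX__X_XX_XX_XX__

XXX__X_XX_XX_XX__X_XX_
XXXX__X_XX_XX_XX__X_XX
XXXXX__X_XX_XX_XX__X_X
XXXXXX__X_XX_XX_XX__X_
XXXXXXX__X_XX_XX_XX__X
XXXXXXXX__X_XX_XX_XX__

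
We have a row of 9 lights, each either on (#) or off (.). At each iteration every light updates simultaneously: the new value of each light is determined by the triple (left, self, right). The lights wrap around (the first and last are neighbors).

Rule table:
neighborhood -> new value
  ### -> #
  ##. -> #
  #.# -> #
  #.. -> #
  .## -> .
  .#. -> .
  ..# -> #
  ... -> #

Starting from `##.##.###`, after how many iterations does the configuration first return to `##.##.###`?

9

iteration 1: ###.##.##
iteration 2: ####.##.#
iteration 3: #####.##.
iteration 4: .#####.##
iteration 5: #.#####.#
iteration 6: ##.#####.
iteration 7: .##.#####
iteration 8: #.##.####
iteration 9: ##.##.###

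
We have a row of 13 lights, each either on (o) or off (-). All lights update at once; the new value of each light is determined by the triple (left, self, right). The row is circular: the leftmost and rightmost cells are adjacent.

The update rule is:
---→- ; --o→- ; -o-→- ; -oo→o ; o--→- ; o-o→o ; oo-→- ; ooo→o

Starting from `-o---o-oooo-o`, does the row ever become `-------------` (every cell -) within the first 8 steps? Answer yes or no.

step 1: o-----oooo-o-
step 2: ------ooo-o-o
step 3: ------oo-o-o-
step 4: ------o-o-o--
step 5: -------o-o---
step 6: --------o----
step 7: -------------
all cells are - at step 7

yes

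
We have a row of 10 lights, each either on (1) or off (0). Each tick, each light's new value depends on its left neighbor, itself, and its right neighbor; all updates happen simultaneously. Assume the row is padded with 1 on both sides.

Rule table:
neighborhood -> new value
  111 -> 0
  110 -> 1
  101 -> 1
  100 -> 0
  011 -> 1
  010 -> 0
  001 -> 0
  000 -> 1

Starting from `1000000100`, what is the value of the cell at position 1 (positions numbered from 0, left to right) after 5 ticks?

1

1011110000
1110010110
0010001111
0000101000
0110010010
position 1 holds 1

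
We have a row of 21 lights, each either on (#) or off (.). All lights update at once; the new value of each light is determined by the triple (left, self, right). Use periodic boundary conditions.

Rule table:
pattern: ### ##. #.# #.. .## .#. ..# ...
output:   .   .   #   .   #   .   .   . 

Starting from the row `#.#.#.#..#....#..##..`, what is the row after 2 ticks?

tick 1: .#.#.#...........#...
tick 2: ..#.#................

..#.#................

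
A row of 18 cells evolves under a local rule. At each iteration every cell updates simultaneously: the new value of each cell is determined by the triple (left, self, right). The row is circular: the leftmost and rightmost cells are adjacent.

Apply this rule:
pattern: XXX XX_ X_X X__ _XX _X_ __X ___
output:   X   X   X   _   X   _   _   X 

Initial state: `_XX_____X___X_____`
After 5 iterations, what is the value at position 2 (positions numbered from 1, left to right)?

X

_XX_XXX___X___XXXX
XXXXXXX_X___X_XXXX
XXXXXXXX__X__XXXXX
XXXXXXXX_____XXXXX
XXXXXXXX_XXX_XXXXX
position 2 holds X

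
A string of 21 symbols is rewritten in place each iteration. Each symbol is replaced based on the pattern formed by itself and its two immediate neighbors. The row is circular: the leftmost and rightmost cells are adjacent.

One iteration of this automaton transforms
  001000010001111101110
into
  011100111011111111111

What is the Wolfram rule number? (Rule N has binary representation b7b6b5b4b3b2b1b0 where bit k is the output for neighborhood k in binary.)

254

position 12: 111 → 1  (bit 7 = 1)
position 15: 110 → 1  (bit 6 = 1)
position 16: 101 → 1  (bit 5 = 1)
position 3: 100 → 1  (bit 4 = 1)
position 11: 011 → 1  (bit 3 = 1)
position 2: 010 → 1  (bit 2 = 1)
position 1: 001 → 1  (bit 1 = 1)
position 0: 000 → 0  (bit 0 = 0)
bits b7..b0 = 11111110 = 254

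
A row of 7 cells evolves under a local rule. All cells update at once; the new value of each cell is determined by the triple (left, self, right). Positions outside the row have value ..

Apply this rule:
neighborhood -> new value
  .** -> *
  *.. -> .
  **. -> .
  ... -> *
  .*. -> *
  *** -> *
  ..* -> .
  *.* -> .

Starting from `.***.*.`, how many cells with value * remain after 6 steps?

step 1: .**..*.
step 2: .*...*.
step 3: .*.*.*.
step 4: .*.*.*.  (fixed point — unchanged through step 6)
count of *: 3

3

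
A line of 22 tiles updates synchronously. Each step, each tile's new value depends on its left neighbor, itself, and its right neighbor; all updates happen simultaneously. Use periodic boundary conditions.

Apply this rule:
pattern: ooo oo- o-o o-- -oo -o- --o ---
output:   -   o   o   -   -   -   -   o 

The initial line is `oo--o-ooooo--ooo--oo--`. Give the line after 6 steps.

step 1: -o---o----o----o---o--
step 2: ---o---oo---oo---o---o
step 3: -o---o--o-o--o-o---o--
step 4: ---o-----o----o--o---o
step 5: -o---ooo---oo------o--
step 6: ---o---o-o--o-oooo---o

---o---o-o--o-oooo---o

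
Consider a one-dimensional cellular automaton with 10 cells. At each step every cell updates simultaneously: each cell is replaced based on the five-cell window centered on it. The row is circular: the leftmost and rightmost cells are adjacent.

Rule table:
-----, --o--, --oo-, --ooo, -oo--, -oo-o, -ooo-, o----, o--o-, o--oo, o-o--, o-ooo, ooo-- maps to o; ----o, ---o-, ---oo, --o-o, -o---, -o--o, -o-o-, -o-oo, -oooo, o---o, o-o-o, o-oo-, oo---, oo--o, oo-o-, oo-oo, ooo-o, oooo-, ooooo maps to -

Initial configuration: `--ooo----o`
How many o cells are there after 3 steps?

step 1: -oooo-o--o
step 2: -o----o-o-
step 3: oo-o----o-
count of o: 4

4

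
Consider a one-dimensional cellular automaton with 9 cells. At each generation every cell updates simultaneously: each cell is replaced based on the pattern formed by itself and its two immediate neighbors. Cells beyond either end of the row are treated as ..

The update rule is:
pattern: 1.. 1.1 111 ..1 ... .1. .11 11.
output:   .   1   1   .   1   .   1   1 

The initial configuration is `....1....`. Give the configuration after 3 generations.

111...111
111.1.111
1111.1111

1111.1111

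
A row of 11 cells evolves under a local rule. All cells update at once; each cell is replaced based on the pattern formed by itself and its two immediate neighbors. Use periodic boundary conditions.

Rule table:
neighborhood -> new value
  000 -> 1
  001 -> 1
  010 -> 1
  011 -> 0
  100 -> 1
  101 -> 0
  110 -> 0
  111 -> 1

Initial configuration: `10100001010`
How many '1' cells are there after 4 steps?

10111111010
10011110010
11101101110
01000000100
count of 1: 2

2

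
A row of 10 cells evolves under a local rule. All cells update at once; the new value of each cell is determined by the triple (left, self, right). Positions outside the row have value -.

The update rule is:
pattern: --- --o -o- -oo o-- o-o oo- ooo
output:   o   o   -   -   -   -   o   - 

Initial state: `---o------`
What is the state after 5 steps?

ooo--ooooo
--o-o----o
oo----ooo-
-o-ooo--o-
o----o-o--

o----o-o--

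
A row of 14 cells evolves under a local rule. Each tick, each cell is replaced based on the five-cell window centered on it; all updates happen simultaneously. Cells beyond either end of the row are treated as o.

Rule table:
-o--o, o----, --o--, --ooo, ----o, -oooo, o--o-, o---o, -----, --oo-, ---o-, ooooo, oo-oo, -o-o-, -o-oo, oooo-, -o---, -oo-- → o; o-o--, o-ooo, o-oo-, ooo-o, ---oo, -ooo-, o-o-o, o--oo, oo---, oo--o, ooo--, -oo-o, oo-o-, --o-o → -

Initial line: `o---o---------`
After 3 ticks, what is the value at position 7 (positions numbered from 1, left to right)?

--ooooooooooo-
--oooooooooo-o
--ooooooooo-o-
position 7 holds o

o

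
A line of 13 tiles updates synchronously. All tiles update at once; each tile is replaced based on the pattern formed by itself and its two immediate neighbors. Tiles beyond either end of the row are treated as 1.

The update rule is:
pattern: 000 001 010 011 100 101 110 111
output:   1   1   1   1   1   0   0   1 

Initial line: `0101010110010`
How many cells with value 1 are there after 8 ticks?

7

tick 1: 0101010101110
tick 2: 0101010101100
tick 3: 0101010101011
tick 4: 0101010101011  (fixed point — unchanged through tick 8)
count of 1: 7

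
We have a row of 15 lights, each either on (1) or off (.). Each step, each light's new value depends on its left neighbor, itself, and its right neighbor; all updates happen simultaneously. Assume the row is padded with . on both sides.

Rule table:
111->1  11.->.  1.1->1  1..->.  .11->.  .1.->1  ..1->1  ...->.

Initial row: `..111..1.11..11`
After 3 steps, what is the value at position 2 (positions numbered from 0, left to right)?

.1.1..111...1..
1111.1.1...11..
.11.1111..1....
position 2 holds 1

1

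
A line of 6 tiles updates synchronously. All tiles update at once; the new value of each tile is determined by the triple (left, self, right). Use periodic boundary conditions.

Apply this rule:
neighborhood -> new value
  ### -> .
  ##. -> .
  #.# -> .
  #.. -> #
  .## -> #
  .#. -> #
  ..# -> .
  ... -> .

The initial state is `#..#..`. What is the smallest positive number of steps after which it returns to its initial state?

2

step 1: ##.##.
step 2: #..#..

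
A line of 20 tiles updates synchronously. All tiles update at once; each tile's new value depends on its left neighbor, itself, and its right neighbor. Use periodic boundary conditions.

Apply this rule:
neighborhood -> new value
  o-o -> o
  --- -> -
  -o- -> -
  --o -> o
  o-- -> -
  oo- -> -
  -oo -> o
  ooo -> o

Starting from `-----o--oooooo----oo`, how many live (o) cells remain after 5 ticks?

----o--oooooo----oo-
---o--oooooo----oo--
--o--oooooo----oo---
-o--oooooo----oo----
o--oooooo----oo-----
count of o: 9

9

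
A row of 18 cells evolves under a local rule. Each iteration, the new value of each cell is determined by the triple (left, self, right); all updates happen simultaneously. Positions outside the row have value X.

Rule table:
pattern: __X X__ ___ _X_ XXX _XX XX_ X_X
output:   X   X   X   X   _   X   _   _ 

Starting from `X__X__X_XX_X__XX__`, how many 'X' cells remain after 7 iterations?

_XXXXXX_X__XXXX_XX
_X______XXXX____X_
_XXXXXXXX___XXXXX_
_X_______XXXX_____
_XXXXXXXXX___XXXXX
_X________XXXX____
_XXXXXXXXXX___XXXX
count of X: 14

14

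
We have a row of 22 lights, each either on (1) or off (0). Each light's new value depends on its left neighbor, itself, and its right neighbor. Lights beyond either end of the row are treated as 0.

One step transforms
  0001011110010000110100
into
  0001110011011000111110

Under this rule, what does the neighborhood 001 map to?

0

At position 2 the neighborhood is 001; the next row has 0 there.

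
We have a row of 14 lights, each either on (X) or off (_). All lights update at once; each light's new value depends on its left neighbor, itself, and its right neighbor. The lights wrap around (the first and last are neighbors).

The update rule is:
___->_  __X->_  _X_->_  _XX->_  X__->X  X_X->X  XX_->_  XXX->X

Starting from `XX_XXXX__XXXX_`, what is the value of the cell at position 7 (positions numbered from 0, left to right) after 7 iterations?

__X_XX_X__XX_X
X__X__X_X___X_
_X__X__X_X___X
X_X__X__X_X___
_X_X__X__X_X__
__X_X__X__X_X_
___X_X__X__X_X
position 7 holds _

_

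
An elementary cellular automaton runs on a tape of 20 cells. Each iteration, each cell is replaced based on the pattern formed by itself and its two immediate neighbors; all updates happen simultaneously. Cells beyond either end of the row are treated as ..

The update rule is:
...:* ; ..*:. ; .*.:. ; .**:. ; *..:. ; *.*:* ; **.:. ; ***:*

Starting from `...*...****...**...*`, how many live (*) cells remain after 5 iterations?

iteration 1: **...*..**..*....*..
iteration 2: ...*..........**...*
iteration 3: **...********....*..
iteration 4: ...*..******..**...*
iteration 5: **.....****......*..
count of *: 7

7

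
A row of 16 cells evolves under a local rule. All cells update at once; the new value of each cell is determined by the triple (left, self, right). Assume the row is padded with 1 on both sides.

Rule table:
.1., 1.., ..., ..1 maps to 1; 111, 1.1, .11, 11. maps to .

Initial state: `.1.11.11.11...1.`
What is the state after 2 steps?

.1111111111.....

.1.........1111.
.1111111111.....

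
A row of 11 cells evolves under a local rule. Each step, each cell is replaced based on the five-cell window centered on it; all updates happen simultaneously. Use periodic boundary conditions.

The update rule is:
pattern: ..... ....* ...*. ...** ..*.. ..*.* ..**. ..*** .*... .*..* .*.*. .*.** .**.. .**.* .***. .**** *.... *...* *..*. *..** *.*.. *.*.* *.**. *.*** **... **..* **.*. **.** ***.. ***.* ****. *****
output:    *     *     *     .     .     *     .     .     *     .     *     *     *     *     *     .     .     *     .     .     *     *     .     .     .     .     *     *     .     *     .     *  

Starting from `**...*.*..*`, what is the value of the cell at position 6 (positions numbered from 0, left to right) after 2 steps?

.

step 1: *..*****...
step 2: .....*...**
position 6 holds .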